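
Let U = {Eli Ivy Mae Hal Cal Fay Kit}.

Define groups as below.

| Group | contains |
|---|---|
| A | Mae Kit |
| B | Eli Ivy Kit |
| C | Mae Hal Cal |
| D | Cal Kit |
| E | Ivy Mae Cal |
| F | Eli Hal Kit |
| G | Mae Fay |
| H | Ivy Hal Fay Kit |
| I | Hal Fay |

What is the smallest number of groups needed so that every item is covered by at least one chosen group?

3

B, E, and I cover everything between them: the union {Eli, Ivy, Mae, Hal, Cal, Fay, Kit} is all of U.
No 2 of the 9 groups cover everything (all 36 combinations miss at least one item), so 3 is optimal.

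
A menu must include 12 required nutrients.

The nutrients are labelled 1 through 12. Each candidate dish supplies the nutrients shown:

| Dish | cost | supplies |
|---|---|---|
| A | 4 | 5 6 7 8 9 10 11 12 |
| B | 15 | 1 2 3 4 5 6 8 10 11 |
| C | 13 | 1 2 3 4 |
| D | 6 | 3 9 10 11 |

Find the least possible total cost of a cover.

17

A, C together cover every nutrient (A ∪ C = {1, 2, 3, 4, 5, 6, 7, 8, 9, 10, 11, 12}); total cost 4 + 13 = 17.
No covering selection has total cost below 17.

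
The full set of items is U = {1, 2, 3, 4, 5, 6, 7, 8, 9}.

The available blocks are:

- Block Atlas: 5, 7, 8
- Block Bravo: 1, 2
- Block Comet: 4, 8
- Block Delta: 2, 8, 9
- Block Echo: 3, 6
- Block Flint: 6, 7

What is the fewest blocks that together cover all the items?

Atlas, Bravo, Comet, Delta, and Echo cover everything between them: the union {1, 2, 3, 4, 5, 6, 7, 8, 9} is all of U.
Only Comet contains 4, so Comet is forced; the remaining 7 items need at least 4 more blocks (each remaining block adds at most 2) — so at least 5 blocks are needed, and 5 is optimal.

5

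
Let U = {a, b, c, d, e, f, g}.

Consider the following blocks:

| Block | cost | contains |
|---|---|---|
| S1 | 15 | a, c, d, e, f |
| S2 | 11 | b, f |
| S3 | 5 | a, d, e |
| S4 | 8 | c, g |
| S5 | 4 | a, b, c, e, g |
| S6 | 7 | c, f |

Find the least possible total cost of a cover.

16

S3, S5, S6 together cover every point (S3 ∪ S5 ∪ S6 = {a, b, c, d, e, f, g}); total cost 5 + 4 + 7 = 16.
No covering selection has total cost below 16.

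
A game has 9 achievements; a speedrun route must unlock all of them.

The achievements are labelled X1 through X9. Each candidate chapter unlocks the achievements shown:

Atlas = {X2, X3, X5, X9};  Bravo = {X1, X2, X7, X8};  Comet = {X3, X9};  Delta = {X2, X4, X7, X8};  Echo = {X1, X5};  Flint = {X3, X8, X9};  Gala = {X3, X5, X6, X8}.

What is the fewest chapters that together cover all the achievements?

Comet and Delta and Echo and Gala together: Comet ∪ Delta ∪ Echo ∪ Gala = {X1, X2, X3, X4, X5, X6, X7, X8, X9} — every achievement is covered.
No 3 of the 7 chapters cover everything (all 35 combinations miss at least one achievement), so 4 is optimal.

4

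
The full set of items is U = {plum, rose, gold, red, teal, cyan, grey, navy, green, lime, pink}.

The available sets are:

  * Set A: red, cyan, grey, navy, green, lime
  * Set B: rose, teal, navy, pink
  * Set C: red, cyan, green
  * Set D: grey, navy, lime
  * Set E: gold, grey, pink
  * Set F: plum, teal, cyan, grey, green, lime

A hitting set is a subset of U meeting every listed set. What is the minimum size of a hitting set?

3

The 3 items {red, grey, navy} hit every set.
No choice of 2 items meets every set, so 3 is the minimum.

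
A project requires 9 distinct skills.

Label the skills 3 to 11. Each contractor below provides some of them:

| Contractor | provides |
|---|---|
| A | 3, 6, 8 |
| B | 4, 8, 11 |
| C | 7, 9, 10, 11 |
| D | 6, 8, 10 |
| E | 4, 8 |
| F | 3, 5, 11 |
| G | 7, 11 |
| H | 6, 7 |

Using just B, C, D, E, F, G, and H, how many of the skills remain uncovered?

Union of B, C, D, E, F, G, H = {3, 4, 5, 6, 7, 8, 9, 10, 11} — that's every skill, so 0 are uncovered.

0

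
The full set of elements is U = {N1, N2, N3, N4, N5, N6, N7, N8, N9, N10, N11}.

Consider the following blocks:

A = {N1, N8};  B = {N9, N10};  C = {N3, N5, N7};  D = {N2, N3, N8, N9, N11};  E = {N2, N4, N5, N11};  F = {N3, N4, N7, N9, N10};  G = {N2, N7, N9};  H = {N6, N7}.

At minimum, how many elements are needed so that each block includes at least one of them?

Take T = {N1, N7, N9, N11}. Each listed block contains at least one of these, so T is a hitting set of size 4.
The blocks A, B, E, H are pairwise disjoint, so any hitting set needs a separate element for each — at least 4. Hence 4 is optimal.

4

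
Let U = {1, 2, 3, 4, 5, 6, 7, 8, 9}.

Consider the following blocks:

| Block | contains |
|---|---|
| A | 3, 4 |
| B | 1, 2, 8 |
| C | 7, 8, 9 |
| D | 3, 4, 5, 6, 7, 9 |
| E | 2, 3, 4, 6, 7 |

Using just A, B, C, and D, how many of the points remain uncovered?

Union of A, B, C, D = {1, 2, 3, 4, 5, 6, 7, 8, 9} — that's every point, so 0 are uncovered.

0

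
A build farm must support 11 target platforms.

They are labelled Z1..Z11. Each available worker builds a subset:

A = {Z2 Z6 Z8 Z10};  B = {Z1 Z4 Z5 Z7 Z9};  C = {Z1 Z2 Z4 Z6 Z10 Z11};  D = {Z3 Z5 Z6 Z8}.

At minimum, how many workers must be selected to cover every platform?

Take {B, C, D}. Their union is {Z1, Z2, Z3, Z4, Z5, Z6, Z7, Z8, Z9, Z10, Z11}, which is all 11 platforms.
Only D contains Z3, so D is forced; the remaining 7 platforms need at least 2 more workers (each remaining worker adds at most 5) — so at least 3 workers are needed, and 3 is optimal.

3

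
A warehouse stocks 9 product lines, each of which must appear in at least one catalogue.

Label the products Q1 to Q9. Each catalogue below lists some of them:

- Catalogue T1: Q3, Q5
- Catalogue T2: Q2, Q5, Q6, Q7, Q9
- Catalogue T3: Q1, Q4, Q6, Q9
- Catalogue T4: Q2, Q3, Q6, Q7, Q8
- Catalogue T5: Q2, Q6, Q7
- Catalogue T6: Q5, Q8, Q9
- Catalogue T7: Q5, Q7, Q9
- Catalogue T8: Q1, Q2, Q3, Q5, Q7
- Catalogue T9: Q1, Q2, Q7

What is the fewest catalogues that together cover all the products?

3

T1 and T3 and T4 together: T1 ∪ T3 ∪ T4 = {Q1, Q2, Q3, Q4, Q5, Q6, Q7, Q8, Q9} — every product is covered.
Only T3 contains Q4, so T3 is forced; the remaining 5 products need at least 2 more catalogues (each remaining catalogue adds at most 4) — so at least 3 catalogues are needed, and 3 is optimal.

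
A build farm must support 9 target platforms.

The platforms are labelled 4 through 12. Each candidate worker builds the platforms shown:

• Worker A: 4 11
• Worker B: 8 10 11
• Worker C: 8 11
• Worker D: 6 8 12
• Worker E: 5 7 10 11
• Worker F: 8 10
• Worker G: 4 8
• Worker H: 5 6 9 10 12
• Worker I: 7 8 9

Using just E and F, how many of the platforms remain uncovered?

Union of E, F = {5, 7, 8, 10, 11}.
Not covered: 4, 6, 9, 12 — 4 platforms.

4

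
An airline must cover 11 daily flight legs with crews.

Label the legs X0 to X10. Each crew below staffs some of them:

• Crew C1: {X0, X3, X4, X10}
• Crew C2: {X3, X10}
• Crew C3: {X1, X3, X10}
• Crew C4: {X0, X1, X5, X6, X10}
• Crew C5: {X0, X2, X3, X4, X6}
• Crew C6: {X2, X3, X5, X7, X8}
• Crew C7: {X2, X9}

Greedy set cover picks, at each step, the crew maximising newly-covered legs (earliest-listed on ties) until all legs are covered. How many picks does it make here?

4

Greedy: pick C4 (covers 5 new) → pick C6 (covers 4 new) → pick C1 (covers 1 new) → pick C7 (covers 1 new). Total picks: 4.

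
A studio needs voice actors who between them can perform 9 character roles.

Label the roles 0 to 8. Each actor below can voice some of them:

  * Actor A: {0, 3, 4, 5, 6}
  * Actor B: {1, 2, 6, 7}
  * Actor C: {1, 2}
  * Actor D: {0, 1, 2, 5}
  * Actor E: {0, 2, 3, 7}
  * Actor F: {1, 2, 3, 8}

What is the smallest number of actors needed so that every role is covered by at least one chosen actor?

3

Take {A, B, F}. Their union is {0, 1, 2, 3, 4, 5, 6, 7, 8}, which is all 9 roles.
Only A contains 4, so A is forced; the remaining 4 roles need at least 2 more actors (each remaining actor adds at most 3) — so at least 3 actors are needed, and 3 is optimal.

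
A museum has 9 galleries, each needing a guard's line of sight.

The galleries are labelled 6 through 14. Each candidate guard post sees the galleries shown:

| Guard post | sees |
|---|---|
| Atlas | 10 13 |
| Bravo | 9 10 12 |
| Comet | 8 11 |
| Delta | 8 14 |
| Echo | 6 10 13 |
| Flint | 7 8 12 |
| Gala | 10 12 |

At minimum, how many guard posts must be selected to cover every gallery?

Take {Bravo, Comet, Delta, Echo, Flint}. Their union is {6, 7, 8, 9, 10, 11, 12, 13, 14}, which is all 9 galleries.
No 4 of the 7 guard posts cover everything (all 35 combinations miss at least one gallery), so 5 is optimal.

5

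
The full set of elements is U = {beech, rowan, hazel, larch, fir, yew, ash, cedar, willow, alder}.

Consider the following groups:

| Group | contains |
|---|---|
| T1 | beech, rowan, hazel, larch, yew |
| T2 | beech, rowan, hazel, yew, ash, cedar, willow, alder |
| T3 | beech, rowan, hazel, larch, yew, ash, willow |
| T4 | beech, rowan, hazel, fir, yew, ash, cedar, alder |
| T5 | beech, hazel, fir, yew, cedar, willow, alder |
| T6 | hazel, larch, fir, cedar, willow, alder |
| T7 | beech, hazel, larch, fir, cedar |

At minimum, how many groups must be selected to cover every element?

T3 and T4 cover everything between them: the union {beech, rowan, hazel, larch, fir, yew, ash, cedar, willow, alder} is all of U.
No single group has all 10 elements (the largest, T2, has 8), so 2 is optimal.

2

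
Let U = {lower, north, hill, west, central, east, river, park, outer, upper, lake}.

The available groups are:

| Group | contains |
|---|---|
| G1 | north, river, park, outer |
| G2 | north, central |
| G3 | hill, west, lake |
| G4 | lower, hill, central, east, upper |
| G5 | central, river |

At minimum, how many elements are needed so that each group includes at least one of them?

3

Take H = {north, west, central}. Each listed group contains at least one of these, so H is a hitting set of size 3.
No choice of 2 elements meets every group, so 3 is the minimum.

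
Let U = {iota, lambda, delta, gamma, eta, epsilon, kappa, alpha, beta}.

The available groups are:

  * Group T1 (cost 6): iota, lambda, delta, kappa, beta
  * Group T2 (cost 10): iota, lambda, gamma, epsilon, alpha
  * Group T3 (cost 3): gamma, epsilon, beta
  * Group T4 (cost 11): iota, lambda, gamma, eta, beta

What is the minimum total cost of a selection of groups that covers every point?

27

T1, T2, T4 together cover every point (T1 ∪ T2 ∪ T4 = {iota, lambda, delta, gamma, eta, epsilon, kappa, alpha, beta}); total cost 6 + 10 + 11 = 27.
The greedy pick T3, T1, T2, T4 costs 30; no covering selection beats 27.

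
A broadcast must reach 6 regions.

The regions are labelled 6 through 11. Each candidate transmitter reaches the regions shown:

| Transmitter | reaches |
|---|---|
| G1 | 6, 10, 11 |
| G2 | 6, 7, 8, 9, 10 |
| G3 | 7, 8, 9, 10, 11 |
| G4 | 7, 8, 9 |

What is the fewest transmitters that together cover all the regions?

2

G1 and G4 together: G1 ∪ G4 = {6, 7, 8, 9, 10, 11} — every region is covered.
No single transmitter has all 6 regions (the largest, G2, has 5), so 2 is optimal.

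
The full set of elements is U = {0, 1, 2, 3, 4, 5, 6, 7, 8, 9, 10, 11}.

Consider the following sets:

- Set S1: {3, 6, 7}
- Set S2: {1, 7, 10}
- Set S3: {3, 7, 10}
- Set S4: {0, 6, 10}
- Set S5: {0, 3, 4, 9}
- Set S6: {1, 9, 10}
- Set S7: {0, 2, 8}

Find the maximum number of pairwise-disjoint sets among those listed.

S1, S6, S7 are pairwise disjoint (S1={3,6,7}; S6={1,9,10}; S7={0,2,8}).
Every remaining set overlaps one of these, and no 4 of the listed sets are pairwise disjoint, so 3 is the maximum.

3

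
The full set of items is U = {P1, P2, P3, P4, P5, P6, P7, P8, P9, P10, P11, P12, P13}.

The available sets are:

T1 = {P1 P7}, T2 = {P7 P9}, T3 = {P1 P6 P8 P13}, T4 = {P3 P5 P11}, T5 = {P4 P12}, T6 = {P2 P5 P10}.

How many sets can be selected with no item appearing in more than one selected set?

4

T2, T3, T5, T6 are pairwise disjoint (T2={P7,P9}; T3={P1,P6,P8,P13}; T5={P4,P12}; T6={P2,P5,P10}).
Every remaining set overlaps one of these, and no 5 of the listed sets are pairwise disjoint, so 4 is the maximum.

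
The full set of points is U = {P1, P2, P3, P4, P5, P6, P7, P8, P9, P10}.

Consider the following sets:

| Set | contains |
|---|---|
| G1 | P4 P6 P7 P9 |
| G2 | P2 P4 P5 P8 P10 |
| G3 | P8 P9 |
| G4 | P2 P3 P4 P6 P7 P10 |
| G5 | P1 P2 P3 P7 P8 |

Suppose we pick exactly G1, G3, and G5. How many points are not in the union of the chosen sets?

Union of G1, G3, G5 = {P1, P2, P3, P4, P6, P7, P8, P9}.
Not covered: P5, P10 — 2 points.

2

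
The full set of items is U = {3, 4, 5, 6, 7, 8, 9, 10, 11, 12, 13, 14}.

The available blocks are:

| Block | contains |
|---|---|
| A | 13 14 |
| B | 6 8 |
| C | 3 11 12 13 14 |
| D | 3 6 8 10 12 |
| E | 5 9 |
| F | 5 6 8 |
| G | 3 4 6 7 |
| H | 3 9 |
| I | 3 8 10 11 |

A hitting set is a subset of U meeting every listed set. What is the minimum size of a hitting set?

Take T = {4, 8, 9, 13}. Each listed block contains at least one of these, so T is a hitting set of size 4.
No choice of 3 items meets every block, so 4 is the minimum.

4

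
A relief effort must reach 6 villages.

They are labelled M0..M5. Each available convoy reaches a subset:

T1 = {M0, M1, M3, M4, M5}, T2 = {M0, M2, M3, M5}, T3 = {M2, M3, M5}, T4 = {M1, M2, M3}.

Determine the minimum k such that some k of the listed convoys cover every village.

2

T1 and T3 together: T1 ∪ T3 = {M0, M1, M2, M3, M4, M5} — every village is covered.
No single convoy has all 6 villages (the largest, T1, has 5), so 2 is optimal.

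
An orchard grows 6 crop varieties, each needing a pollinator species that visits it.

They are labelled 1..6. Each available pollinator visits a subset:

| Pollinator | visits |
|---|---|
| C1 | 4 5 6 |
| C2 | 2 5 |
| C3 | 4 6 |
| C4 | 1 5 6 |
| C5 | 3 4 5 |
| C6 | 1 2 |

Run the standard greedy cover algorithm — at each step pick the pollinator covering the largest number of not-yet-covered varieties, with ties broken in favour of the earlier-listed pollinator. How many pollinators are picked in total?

3

Greedy: pick C1 (covers 3 new) → pick C6 (covers 2 new) → pick C5 (covers 1 new). Total picks: 3.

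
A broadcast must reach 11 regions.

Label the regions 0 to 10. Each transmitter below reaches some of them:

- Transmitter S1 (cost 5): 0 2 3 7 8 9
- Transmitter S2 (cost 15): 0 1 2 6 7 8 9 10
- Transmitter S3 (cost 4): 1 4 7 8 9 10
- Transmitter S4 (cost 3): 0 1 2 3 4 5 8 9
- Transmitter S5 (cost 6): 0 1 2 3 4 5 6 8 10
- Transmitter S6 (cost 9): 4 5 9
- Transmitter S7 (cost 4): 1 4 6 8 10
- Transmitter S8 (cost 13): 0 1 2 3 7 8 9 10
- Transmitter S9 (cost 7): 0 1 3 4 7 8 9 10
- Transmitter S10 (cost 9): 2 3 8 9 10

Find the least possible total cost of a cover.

10

S3, S5 together cover every region (S3 ∪ S5 = {0, 1, 2, 3, 4, 5, 6, 7, 8, 9, 10}); total cost 4 + 6 = 10.
The greedy pick S4, S3, S7 costs 11; no covering selection beats 10.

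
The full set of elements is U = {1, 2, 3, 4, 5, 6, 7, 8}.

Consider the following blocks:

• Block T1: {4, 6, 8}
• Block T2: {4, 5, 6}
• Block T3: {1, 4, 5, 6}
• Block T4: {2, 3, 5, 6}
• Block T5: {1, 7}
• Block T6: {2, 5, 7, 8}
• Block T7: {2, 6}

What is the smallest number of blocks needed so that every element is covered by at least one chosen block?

3

Take {T3, T4, T6}. Their union is {1, 2, 3, 4, 5, 6, 7, 8}, which is all 8 elements.
Only T4 contains 3, so T4 is forced; the remaining 4 elements need at least 2 more blocks (each remaining block adds at most 2) — so at least 3 blocks are needed, and 3 is optimal.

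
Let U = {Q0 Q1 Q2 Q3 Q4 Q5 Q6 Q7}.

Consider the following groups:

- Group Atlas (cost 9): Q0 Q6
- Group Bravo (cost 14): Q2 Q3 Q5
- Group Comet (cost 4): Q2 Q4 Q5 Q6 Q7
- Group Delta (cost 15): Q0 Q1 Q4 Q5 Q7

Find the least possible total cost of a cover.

Bravo, Comet, Delta together cover every element (Bravo ∪ Comet ∪ Delta = {Q0, Q1, Q2, Q3, Q4, Q5, Q6, Q7}); total cost 14 + 4 + 15 = 33.
No covering selection has total cost below 33.

33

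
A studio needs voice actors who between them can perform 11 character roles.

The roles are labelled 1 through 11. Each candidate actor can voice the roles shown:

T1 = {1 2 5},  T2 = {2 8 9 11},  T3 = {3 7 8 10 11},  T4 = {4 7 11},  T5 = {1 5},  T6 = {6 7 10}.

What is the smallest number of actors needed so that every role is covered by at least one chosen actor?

Take {T1, T2, T3, T4, T6}. Their union is {1, 2, 3, 4, 5, 6, 7, 8, 9, 10, 11}, which is all 11 roles.
No 4 of the 6 actors cover everything (all 15 combinations miss at least one role), so 5 is optimal.

5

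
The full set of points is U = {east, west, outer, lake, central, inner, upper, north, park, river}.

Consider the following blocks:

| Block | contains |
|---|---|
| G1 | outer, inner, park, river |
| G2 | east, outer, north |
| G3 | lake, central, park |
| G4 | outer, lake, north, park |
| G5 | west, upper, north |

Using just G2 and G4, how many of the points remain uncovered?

Union of G2, G4 = {east, outer, lake, north, park}.
Not covered: west, central, inner, upper, river — 5 points.

5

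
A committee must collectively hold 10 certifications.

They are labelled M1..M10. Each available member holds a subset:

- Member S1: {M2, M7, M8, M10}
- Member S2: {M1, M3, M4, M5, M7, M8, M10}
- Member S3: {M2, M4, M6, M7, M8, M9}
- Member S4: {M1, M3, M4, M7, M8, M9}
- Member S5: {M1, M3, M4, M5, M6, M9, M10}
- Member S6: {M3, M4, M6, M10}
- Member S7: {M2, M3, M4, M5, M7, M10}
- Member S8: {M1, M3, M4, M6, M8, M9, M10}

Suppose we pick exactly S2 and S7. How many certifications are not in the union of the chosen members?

2

Union of S2, S7 = {M1, M2, M3, M4, M5, M7, M8, M10}.
Not covered: M6, M9 — 2 certifications.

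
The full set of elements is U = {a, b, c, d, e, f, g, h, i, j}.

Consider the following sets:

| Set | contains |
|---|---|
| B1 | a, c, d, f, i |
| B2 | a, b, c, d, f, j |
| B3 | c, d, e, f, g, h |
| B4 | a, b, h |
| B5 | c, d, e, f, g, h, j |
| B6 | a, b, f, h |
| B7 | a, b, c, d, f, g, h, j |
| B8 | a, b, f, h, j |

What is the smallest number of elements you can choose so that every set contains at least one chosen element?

2

The 2 elements {c, h} hit every set.
No single element lies in every set, so at least 2 are needed and 2 is optimal.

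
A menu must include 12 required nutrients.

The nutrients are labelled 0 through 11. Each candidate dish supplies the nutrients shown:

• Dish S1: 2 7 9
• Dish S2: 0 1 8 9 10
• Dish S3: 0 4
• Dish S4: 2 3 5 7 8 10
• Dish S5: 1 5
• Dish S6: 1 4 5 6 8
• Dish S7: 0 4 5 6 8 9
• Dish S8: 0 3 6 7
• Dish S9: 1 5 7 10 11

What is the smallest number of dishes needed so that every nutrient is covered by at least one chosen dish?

3

Take {S4, S7, S9}. Their union is {0, 1, 2, 3, 4, 5, 6, 7, 8, 9, 10, 11}, which is all 12 nutrients.
Only S9 contains 11, so S9 is forced; the remaining 7 nutrients need at least 2 more dishes (each remaining dish adds at most 5) — so at least 3 dishes are needed, and 3 is optimal.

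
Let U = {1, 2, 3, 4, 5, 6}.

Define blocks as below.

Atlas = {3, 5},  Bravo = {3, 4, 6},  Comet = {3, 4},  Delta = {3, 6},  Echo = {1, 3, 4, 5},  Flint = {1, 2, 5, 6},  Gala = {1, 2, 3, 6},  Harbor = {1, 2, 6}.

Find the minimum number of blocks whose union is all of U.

Comet and Flint cover everything between them: the union {1, 2, 3, 4, 5, 6} is all of U.
No single block has all 6 points (the largest, Echo, has 4), so 2 is optimal.

2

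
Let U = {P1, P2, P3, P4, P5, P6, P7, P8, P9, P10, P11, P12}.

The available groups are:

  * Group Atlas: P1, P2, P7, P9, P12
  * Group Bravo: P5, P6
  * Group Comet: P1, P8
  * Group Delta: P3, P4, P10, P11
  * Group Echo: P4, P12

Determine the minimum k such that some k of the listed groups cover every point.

4

Atlas, Bravo, Comet, and Delta cover everything between them: the union {P1, P2, P3, P4, P5, P6, P7, P8, P9, P10, P11, P12} is all of U.
Only Comet contains P8, so Comet is forced; the remaining 10 points need at least 3 more groups (each remaining group adds at most 4) — so at least 4 groups are needed, and 4 is optimal.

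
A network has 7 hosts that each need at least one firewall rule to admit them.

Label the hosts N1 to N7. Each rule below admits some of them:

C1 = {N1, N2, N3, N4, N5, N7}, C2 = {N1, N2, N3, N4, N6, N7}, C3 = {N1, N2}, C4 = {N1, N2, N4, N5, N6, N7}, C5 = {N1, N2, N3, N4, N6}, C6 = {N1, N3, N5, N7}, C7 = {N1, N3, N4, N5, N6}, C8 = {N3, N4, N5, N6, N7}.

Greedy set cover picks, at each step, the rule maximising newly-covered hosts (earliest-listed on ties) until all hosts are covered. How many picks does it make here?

Greedy: pick C1 (covers 6 new) → pick C2 (covers 1 new). Total picks: 2.

2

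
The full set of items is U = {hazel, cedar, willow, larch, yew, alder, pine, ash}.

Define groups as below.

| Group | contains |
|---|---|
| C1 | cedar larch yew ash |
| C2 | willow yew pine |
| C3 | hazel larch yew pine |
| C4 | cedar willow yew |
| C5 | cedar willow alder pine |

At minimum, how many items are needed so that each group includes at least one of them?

2

H = {cedar, yew} meets every group (each contains at least one member of H), and |H| = 2.
No single item lies in every group, so at least 2 are needed and 2 is optimal.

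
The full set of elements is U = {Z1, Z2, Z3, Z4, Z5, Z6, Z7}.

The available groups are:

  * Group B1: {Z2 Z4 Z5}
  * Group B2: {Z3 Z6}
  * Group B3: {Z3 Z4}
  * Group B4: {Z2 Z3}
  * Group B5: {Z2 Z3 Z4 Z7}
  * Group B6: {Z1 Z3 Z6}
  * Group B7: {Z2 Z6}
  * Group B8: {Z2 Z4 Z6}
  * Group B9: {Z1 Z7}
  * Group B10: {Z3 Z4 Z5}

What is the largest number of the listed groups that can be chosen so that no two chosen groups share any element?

3

B1, B2, B9 are pairwise disjoint (B1={Z2,Z4,Z5}; B2={Z3,Z6}; B9={Z1,Z7}).
Every remaining group overlaps one of these, and no 4 of the listed groups are pairwise disjoint, so 3 is the maximum.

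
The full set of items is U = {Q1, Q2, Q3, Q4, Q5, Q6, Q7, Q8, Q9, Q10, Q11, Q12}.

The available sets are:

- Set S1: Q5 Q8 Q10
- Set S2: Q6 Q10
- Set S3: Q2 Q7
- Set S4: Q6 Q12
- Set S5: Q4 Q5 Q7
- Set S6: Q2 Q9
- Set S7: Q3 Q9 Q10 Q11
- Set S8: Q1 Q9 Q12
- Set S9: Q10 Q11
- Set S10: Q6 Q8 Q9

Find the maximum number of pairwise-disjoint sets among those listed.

4

S4, S5, S6, S9 are pairwise disjoint (S4={Q6,Q12}; S5={Q4,Q5,Q7}; S6={Q2,Q9}; S9={Q10,Q11}).
Every remaining set overlaps one of these, and no 5 of the listed sets are pairwise disjoint, so 4 is the maximum.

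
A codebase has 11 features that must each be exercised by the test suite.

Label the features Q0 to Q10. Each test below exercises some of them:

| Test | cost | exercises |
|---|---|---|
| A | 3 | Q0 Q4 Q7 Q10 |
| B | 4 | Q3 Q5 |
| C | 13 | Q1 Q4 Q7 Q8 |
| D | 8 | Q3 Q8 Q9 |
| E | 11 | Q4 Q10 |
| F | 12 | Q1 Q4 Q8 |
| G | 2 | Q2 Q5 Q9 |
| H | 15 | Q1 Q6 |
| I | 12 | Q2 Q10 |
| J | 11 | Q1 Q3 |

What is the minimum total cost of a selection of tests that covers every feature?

28

A, D, G, H together cover every feature (A ∪ D ∪ G ∪ H = {Q0, Q1, Q2, Q3, Q4, Q5, Q6, Q7, Q8, Q9, Q10}); total cost 3 + 8 + 2 + 15 = 28.
The greedy pick G, A, B, F, H costs 36; no covering selection beats 28.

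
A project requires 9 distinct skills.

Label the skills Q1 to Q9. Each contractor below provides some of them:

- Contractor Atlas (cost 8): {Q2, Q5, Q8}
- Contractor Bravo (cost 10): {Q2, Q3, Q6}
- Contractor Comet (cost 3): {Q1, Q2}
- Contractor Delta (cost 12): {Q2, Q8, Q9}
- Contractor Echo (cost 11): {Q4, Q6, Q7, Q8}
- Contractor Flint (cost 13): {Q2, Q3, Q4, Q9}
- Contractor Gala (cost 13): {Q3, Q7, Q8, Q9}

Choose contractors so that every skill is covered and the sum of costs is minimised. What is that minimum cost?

35

Atlas, Comet, Echo, Flint together cover every skill (Atlas ∪ Comet ∪ Echo ∪ Flint = {Q1, Q2, Q3, Q4, Q5, Q6, Q7, Q8, Q9}); total cost 8 + 3 + 11 + 13 = 35.
No covering selection has total cost below 35.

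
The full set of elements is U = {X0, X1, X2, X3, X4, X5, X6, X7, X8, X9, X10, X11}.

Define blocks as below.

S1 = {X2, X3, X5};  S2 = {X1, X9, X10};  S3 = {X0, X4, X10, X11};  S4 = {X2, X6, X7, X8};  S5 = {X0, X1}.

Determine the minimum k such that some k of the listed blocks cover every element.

4

S1, S2, S3, and S4 cover everything between them: the union {X0, X1, X2, X3, X4, X5, X6, X7, X8, X9, X10, X11} is all of U.
Only S1 contains X3, so S1 is forced; the remaining 9 elements need at least 3 more blocks (each remaining block adds at most 4) — so at least 4 blocks are needed, and 4 is optimal.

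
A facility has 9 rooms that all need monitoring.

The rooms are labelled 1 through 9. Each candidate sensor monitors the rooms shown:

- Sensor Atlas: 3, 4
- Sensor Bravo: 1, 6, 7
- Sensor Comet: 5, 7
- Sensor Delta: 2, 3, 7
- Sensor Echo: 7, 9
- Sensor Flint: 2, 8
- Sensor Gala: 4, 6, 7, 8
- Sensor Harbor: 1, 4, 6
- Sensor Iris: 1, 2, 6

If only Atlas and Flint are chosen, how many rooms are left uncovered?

5

Union of Atlas, Flint = {2, 3, 4, 8}.
Not covered: 1, 5, 6, 7, 9 — 5 rooms.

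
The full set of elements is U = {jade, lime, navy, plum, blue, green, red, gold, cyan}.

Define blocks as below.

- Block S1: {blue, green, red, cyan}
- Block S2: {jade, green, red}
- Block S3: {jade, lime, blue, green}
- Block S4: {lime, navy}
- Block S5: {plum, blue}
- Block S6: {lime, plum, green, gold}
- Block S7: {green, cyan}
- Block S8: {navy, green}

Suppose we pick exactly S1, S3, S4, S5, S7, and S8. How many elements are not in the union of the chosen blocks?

1

Union of S1, S3, S4, S5, S7, S8 = {jade, lime, navy, plum, blue, green, red, cyan}.
Not covered: gold — 1 element.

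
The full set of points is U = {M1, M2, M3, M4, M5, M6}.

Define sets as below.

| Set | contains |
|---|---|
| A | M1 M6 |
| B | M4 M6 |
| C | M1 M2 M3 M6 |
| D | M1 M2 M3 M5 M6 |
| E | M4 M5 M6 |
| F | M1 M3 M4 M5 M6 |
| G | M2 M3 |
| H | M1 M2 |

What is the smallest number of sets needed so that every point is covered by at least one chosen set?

2

Take {D, E}. Their union is {M1, M2, M3, M4, M5, M6}, which is all 6 points.
No single set has all 6 points (the largest, D, has 5), so 2 is optimal.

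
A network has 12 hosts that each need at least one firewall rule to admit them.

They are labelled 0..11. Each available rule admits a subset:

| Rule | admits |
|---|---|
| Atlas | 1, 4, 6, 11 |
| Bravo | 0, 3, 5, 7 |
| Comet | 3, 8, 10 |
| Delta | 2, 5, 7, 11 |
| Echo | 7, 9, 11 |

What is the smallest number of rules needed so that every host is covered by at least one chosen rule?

Atlas and Bravo and Comet and Delta and Echo together: Atlas ∪ Bravo ∪ Comet ∪ Delta ∪ Echo = {0, 1, 2, 3, 4, 5, 6, 7, 8, 9, 10, 11} — every host is covered.
No 4 of the 5 rules cover everything (all 5 combinations miss at least one host), so 5 is optimal.

5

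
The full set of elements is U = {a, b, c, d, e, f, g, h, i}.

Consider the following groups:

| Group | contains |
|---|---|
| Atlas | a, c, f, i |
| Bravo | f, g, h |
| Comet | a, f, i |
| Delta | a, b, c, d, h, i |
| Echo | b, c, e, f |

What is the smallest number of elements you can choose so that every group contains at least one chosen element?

The 2 elements {f, h} hit every group.
No single element lies in every group, so at least 2 are needed and 2 is optimal.

2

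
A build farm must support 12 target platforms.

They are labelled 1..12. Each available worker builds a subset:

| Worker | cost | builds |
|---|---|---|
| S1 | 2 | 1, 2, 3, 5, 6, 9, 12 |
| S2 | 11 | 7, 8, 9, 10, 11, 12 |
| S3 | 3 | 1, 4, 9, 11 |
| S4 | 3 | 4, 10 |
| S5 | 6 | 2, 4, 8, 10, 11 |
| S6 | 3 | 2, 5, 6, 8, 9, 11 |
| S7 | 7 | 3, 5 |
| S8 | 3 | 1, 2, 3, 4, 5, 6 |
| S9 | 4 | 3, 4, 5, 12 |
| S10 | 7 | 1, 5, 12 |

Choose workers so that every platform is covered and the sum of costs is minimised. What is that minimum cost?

14

S2, S8 together cover every platform (S2 ∪ S8 = {1, 2, 3, 4, 5, 6, 7, 8, 9, 10, 11, 12}); total cost 11 + 3 = 14.
The greedy pick S1, S3, S4, S6, S2 costs 22; no covering selection beats 14.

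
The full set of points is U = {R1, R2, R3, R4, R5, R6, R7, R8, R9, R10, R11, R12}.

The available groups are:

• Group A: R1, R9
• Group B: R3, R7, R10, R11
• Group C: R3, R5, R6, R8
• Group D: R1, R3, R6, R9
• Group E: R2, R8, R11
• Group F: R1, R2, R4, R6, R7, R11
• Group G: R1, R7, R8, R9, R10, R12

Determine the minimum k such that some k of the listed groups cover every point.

C, F, and G cover everything between them: the union {R1, R2, R3, R4, R5, R6, R7, R8, R9, R10, R11, R12} is all of U.
Only F contains R4, so F is forced; the remaining 6 points need at least 2 more groups (each remaining group adds at most 4) — so at least 3 groups are needed, and 3 is optimal.

3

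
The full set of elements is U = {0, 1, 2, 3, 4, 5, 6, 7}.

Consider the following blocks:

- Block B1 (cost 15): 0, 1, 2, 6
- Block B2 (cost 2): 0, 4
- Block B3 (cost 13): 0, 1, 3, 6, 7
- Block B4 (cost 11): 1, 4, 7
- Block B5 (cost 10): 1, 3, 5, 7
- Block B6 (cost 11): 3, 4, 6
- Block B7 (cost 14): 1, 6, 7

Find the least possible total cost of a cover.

27

B1, B2, B5 together cover every element (B1 ∪ B2 ∪ B5 = {0, 1, 2, 3, 4, 5, 6, 7}); total cost 15 + 2 + 10 = 27.
No covering selection has total cost below 27.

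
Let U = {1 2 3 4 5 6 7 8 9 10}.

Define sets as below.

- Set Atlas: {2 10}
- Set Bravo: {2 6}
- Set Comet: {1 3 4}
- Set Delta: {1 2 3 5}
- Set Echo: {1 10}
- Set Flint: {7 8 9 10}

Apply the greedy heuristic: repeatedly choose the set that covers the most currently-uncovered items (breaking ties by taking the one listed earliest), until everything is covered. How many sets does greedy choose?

4

Greedy: pick Delta (covers 4 new) → pick Flint (covers 4 new) → pick Bravo (covers 1 new) → pick Comet (covers 1 new). Total picks: 4.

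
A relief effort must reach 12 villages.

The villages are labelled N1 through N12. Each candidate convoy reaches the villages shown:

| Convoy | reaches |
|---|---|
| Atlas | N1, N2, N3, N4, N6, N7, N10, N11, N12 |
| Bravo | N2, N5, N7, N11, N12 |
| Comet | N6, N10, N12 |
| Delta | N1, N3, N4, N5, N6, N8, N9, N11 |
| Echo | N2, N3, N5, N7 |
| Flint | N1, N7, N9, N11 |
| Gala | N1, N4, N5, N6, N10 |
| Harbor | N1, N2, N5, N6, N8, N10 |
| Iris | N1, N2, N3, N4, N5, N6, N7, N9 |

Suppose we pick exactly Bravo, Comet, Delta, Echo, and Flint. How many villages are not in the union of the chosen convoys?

0

Union of Bravo, Comet, Delta, Echo, Flint = {N1, N2, N3, N4, N5, N6, N7, N8, N9, N10, N11, N12} — that's every village, so 0 are uncovered.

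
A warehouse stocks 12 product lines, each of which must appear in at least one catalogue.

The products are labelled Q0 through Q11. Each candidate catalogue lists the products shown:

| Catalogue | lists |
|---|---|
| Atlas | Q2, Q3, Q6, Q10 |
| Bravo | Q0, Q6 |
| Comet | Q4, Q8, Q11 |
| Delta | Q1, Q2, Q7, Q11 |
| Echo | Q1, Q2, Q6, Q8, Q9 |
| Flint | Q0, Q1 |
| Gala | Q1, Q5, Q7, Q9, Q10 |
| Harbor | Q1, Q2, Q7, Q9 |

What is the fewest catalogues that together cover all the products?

4

Take {Atlas, Bravo, Comet, Gala}. Their union is {Q0, Q1, Q2, Q3, Q4, Q5, Q6, Q7, Q8, Q9, Q10, Q11}, which is all 12 products.
Only Gala contains Q5, so Gala is forced; the remaining 7 products need at least 3 more catalogues (each remaining catalogue adds at most 3) — so at least 4 catalogues are needed, and 4 is optimal.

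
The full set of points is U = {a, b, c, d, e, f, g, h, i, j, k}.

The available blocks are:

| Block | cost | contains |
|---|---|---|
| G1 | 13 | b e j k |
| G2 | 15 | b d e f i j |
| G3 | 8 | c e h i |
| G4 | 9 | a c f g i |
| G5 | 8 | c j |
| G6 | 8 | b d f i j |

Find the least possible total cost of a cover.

G1, G3, G4, G6 together cover every point (G1 ∪ G3 ∪ G4 ∪ G6 = {a, b, c, d, e, f, g, h, i, j, k}); total cost 13 + 8 + 9 + 8 = 38.
No covering selection has total cost below 38.

38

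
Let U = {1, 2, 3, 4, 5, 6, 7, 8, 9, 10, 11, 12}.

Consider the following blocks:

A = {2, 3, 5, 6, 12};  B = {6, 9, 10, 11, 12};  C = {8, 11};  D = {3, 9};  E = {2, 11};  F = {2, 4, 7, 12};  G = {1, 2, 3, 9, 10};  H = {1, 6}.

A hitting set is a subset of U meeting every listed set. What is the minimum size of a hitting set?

4

T = {1, 9, 11, 12} meets every block (each contains at least one member of T), and |T| = 4.
The blocks C, D, F, H are pairwise disjoint, so any hitting set needs a separate point for each — at least 4. Hence 4 is optimal.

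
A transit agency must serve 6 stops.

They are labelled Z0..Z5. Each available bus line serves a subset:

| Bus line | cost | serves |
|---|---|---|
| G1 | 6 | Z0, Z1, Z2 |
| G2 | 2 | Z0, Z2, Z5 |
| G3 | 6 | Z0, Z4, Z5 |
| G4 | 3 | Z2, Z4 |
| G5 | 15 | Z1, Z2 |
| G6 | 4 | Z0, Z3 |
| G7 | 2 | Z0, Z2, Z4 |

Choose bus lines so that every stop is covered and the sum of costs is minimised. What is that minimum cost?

G1, G2, G6, G7 together cover every stop (G1 ∪ G2 ∪ G6 ∪ G7 = {Z0, Z1, Z2, Z3, Z4, Z5}); total cost 6 + 2 + 4 + 2 = 14.
No covering selection has total cost below 14.

14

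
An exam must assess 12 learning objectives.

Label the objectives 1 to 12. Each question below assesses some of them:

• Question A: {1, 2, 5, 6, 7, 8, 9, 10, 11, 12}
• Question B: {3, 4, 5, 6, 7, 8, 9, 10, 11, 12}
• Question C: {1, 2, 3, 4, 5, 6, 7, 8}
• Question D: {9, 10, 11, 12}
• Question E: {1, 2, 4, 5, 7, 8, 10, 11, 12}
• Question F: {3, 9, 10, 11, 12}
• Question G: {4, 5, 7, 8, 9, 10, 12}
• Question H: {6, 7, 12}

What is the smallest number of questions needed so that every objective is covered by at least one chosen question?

Take {A, C}. Their union is {1, 2, 3, 4, 5, 6, 7, 8, 9, 10, 11, 12}, which is all 12 objectives.
No single question has all 12 objectives (the largest, A, has 10), so 2 is optimal.

2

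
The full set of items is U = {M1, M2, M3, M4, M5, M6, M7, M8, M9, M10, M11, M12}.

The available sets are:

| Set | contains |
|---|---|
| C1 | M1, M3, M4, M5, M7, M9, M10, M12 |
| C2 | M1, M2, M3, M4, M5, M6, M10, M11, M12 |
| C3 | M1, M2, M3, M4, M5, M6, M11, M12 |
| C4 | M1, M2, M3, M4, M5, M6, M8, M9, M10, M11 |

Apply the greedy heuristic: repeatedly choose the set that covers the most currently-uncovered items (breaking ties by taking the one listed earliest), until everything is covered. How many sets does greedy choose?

Greedy: pick C4 (covers 10 new) → pick C1 (covers 2 new). Total picks: 2.

2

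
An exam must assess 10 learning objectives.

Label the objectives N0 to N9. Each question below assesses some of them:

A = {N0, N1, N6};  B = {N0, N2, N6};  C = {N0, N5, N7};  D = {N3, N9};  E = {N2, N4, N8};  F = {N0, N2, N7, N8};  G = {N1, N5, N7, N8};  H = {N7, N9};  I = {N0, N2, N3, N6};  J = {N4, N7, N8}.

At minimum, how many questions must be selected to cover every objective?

4

A and D and E and G together: A ∪ D ∪ E ∪ G = {N0, N1, N2, N3, N4, N5, N6, N7, N8, N9} — every objective is covered.
No 3 of the 10 questions cover everything (all 120 combinations miss at least one objective), so 4 is optimal.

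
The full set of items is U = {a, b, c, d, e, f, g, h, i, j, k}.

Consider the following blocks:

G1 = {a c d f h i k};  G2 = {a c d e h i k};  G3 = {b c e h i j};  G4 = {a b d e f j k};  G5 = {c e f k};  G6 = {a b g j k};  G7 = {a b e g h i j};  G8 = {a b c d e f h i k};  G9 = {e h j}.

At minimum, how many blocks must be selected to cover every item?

2

Take {G6, G8}. Their union is {a, b, c, d, e, f, g, h, i, j, k}, which is all 11 items.
No single block has all 11 items (the largest, G8, has 9), so 2 is optimal.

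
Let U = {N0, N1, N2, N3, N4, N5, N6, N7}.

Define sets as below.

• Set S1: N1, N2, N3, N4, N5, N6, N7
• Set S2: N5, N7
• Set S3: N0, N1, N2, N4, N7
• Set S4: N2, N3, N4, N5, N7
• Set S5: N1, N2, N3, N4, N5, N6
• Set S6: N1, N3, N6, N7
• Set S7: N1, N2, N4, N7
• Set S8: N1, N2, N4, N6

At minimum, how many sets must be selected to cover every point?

2

Take {S3, S5}. Their union is {N0, N1, N2, N3, N4, N5, N6, N7}, which is all 8 points.
No single set has all 8 points (the largest, S1, has 7), so 2 is optimal.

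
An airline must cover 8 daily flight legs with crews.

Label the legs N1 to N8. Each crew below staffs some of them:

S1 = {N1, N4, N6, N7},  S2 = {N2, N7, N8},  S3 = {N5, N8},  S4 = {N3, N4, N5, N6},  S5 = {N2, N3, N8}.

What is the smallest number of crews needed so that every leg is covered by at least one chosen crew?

3

S1 and S3 and S5 together: S1 ∪ S3 ∪ S5 = {N1, N2, N3, N4, N5, N6, N7, N8} — every leg is covered.
Only S1 contains N1, so S1 is forced; the remaining 4 legs need at least 2 more crews (each remaining crew adds at most 3) — so at least 3 crews are needed, and 3 is optimal.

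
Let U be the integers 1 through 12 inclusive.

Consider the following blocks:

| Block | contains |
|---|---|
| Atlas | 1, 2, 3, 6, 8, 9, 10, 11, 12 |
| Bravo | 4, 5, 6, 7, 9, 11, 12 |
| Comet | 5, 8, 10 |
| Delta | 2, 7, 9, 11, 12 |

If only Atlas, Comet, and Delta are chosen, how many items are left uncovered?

1

Union of Atlas, Comet, Delta = {1, 2, 3, 5, 6, 7, 8, 9, 10, 11, 12}.
Not covered: 4 — 1 item.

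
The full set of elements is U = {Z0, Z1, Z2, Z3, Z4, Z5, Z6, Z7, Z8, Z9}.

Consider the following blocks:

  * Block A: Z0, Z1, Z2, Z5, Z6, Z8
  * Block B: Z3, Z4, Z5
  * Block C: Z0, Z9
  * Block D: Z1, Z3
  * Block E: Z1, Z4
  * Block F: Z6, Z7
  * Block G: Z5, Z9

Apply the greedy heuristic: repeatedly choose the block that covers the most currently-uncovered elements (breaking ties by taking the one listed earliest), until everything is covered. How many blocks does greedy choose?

4

Greedy: pick A (covers 6 new) → pick B (covers 2 new) → pick C (covers 1 new) → pick F (covers 1 new). Total picks: 4.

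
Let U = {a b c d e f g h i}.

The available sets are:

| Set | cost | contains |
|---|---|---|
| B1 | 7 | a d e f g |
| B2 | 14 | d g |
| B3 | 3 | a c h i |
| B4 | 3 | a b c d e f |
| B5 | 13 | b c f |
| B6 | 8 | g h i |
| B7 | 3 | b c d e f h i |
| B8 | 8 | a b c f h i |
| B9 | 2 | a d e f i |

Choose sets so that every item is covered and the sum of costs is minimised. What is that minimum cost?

B1, B7 together cover every item (B1 ∪ B7 = {a, b, c, d, e, f, g, h, i}); total cost 7 + 3 = 10.
The greedy pick B9, B7, B1 costs 12; no covering selection beats 10.

10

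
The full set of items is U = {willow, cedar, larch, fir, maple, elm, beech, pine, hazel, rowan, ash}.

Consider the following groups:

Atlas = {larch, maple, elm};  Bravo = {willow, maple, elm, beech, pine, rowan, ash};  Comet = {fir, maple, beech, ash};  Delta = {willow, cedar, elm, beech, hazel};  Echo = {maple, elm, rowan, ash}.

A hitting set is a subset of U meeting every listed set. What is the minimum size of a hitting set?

2

The 2 items {elm, beech} hit every group.
No single item lies in every group, so at least 2 are needed and 2 is optimal.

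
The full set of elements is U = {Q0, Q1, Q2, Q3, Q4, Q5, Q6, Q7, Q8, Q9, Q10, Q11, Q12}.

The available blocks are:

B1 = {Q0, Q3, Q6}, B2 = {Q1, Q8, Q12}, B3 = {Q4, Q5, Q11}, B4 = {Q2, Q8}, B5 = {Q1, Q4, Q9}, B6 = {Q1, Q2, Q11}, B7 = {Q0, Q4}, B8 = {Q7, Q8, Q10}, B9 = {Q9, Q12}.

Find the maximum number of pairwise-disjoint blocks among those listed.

4

B1, B3, B8, B9 are pairwise disjoint (B1={Q0,Q3,Q6}; B3={Q4,Q5,Q11}; B8={Q7,Q8,Q10}; B9={Q9,Q12}).
Every remaining block overlaps one of these, and no 5 of the listed blocks are pairwise disjoint, so 4 is the maximum.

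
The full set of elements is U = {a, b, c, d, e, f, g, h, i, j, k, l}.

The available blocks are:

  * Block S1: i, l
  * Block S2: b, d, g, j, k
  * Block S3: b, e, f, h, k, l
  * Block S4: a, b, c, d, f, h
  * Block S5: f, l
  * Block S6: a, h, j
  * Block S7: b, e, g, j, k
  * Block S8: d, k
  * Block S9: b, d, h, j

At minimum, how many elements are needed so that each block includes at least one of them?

3

The 3 elements {d, j, l} hit every block.
The blocks S5, S6, S8 are pairwise disjoint, so any hitting set needs a separate element for each — at least 3. Hence 3 is optimal.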